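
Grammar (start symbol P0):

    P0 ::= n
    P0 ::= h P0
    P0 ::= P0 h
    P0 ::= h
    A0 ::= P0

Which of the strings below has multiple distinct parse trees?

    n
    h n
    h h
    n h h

h h

n: 1 tree
h n: 1 tree
h h: 2 trees
n h h: 1 tree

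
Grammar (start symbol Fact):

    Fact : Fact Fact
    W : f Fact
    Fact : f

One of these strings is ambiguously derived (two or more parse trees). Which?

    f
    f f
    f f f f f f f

f: 1 tree
f f: 1 tree
f f f f f f f: 132 trees

f f f f f f f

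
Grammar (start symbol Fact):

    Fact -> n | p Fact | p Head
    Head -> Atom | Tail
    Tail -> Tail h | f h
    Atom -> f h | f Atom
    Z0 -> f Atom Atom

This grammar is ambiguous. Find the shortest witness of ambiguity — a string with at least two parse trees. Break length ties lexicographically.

length 1: no string has ≥2 trees
length 2: no string has ≥2 trees
length 3: p f h has 2 parse trees

Two derivations of p f h:
  Fact ⇒ p Head ⇒ p Atom ⇒ p f h
  Fact ⇒ p Head ⇒ p Tail ⇒ p f h

p f h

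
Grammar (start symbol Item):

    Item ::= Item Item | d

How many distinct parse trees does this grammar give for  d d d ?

2

Parse trees for d d d:
  [Item [Item d] [Item [Item d] [Item d]]]
  [Item [Item [Item d] [Item d]] [Item d]]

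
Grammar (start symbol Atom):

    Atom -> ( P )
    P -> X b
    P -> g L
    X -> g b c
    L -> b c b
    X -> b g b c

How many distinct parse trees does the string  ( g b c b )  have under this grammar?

Parse trees for ( g b c b ):
  [Atom ( [P [X g b c] b] )]
  [Atom ( [P g [L b c b]] )]

2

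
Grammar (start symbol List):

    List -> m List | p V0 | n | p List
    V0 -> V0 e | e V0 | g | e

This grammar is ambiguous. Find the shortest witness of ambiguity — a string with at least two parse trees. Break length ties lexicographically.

length 1: no string has ≥2 trees
length 2: no string has ≥2 trees
length 3: p e e has 2 parse trees

Two derivations of p e e:
  List ⇒ p V0 ⇒ p V0 e ⇒ p e e
  List ⇒ p V0 ⇒ p e V0 ⇒ p e e

p e e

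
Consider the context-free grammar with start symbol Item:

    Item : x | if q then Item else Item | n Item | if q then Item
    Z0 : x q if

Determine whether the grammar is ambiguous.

Witness: if q then if q then x else x

Derivation 1: Item ⇒ if q then Item else Item ⇒ if q then if q then Item else Item ⇒ if q then if q then x else Item ⇒ if q then if q then x else x
Derivation 2: Item ⇒ if q then Item ⇒ if q then if q then Item else Item ⇒ if q then if q then x else Item ⇒ if q then if q then x else x

Two distinct leftmost derivations for the same string.

Ambiguous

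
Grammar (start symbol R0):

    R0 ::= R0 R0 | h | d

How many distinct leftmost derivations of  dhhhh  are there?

Parse trees for dhhhh (showing first 6 of 14):
  [R0 [R0 d] [R0 [R0 h] [R0 [R0 h] [R0 [R0 h] [R0 h]]]]]
  [R0 [R0 d] [R0 [R0 h] [R0 [R0 [R0 h] [R0 h]] [R0 h]]]]
  [R0 [R0 d] [R0 [R0 [R0 h] [R0 h]] [R0 [R0 h] [R0 h]]]]
  [R0 [R0 d] [R0 [R0 [R0 h] [R0 [R0 h] [R0 h]]] [R0 h]]]
  [R0 [R0 d] [R0 [R0 [R0 [R0 h] [R0 h]] [R0 h]] [R0 h]]]
  [R0 [R0 [R0 d] [R0 h]] [R0 [R0 h] [R0 [R0 h] [R0 h]]]]

14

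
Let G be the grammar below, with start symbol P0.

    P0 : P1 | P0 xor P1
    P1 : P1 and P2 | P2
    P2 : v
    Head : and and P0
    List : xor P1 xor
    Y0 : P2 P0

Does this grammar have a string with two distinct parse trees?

Unambiguous

(Head, List, Y0 are unreachable from P0, so their rules don't affect L(P0).) The grammar is stratified — P0 handles 'xor' (left-recursive), P1 handles 'and', P2 atoms. Each operator has a fixed associativity and precedence level, so every string has one parse.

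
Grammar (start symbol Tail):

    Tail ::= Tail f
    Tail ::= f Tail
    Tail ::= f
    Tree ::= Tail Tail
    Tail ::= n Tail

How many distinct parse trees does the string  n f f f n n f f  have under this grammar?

Parse trees for n f f f n n f f:
  [Tail [Tail n [Tail f [Tail f [Tail f [Tail n [Tail n [Tail f]]]]]]] f]
  [Tail n [Tail [Tail f [Tail f [Tail f [Tail n [Tail n [Tail f]]]]]] f]]
  [Tail n [Tail f [Tail [Tail f [Tail f [Tail n [Tail n [Tail f]]]]] f]]]
  [Tail n [Tail f [Tail f [Tail [Tail f [Tail n [Tail n [Tail f]]]] f]]]]
  [Tail n [Tail f [Tail f [Tail f [Tail [Tail n [Tail n [Tail f]]] f]]]]]
  [Tail n [Tail f [Tail f [Tail f [Tail n [Tail [Tail n [Tail f]] f]]]]]]
  [Tail n [Tail f [Tail f [Tail f [Tail n [Tail n [Tail [Tail f] f]]]]]]]
  [Tail n [Tail f [Tail f [Tail f [Tail n [Tail n [Tail f [Tail f]]]]]]]]

8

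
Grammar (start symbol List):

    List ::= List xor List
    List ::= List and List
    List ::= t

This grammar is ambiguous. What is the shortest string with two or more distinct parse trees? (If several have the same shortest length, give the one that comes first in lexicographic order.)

length 1: no string has ≥2 trees
length 3: no string has ≥2 trees
length 5: t and t and t has 2 parse trees

Two derivations of t and t and t:
  List ⇒ List and List ⇒ List and List and List ⇒ t and List and List ⇒ t and t and List ⇒ t and t and t
  List ⇒ List and List ⇒ t and List ⇒ t and List and List ⇒ t and t and List ⇒ t and t and t

t and t and t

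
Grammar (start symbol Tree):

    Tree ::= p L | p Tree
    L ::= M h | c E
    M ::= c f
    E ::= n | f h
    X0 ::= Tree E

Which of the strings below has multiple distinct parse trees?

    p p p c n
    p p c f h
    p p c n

p p c f h

p p p c n: 1 tree
p p c f h: 2 trees
p p c n: 1 tree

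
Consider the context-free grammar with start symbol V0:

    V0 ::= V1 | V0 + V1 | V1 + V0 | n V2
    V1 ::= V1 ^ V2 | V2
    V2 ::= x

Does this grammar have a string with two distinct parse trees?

Witness: x + x

Derivation 1: V0 ⇒ V0 + V1 ⇒ V1 + V1 ⇒ V2 + V1 ⇒ x + V1 ⇒ x + V2 ⇒ x + x
Derivation 2: V0 ⇒ V1 + V0 ⇒ V2 + V0 ⇒ x + V0 ⇒ x + V1 ⇒ x + V2 ⇒ x + x

Two distinct leftmost derivations for the same string.

Ambiguous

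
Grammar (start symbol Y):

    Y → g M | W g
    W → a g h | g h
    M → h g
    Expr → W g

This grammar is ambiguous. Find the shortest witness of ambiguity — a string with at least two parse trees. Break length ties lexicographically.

length 3: g h g has 2 parse trees

Two derivations of g h g:
  Y ⇒ g M ⇒ g h g
  Y ⇒ W g ⇒ g h g

g h g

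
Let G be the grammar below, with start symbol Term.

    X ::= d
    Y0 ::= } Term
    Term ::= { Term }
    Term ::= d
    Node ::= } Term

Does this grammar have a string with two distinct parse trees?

Unambiguous

Only Term is reachable from Term; ignoring the rest: Each string is a nest of matched brackets around a single atom. An opening bracket forces the recursive rule; an atom forces the base rule.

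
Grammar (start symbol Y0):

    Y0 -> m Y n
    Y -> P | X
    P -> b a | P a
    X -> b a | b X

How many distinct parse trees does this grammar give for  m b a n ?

2

Parse trees for m b a n:
  [Y0 m [Y [P b a]] n]
  [Y0 m [Y [X b a]] n]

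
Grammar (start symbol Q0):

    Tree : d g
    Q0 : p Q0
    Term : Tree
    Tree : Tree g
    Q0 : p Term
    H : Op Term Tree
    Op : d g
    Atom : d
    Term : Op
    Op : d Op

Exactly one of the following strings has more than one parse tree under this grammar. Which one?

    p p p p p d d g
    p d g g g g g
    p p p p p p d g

p p p p p d d g: 1 tree
p d g g g g g: 1 tree
p p p p p p d g: 2 trees

p p p p p p d g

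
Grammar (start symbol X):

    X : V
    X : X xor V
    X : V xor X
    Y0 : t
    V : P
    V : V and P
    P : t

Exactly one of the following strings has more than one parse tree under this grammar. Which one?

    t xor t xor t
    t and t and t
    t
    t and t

t xor t xor t: 4 trees
t and t and t: 1 tree
t: 1 tree
t and t: 1 tree

t xor t xor t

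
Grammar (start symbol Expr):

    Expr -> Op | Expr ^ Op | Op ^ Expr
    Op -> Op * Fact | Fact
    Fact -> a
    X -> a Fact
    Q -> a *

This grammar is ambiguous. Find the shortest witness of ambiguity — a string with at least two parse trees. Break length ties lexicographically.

a ^ a

length 1: no string has ≥2 trees
length 3: a ^ a has 2 parse trees

Two derivations of a ^ a:
  Expr ⇒ Expr ^ Op ⇒ Op ^ Op ⇒ Fact ^ Op ⇒ a ^ Op ⇒ a ^ Fact ⇒ a ^ a
  Expr ⇒ Op ^ Expr ⇒ Fact ^ Expr ⇒ a ^ Expr ⇒ a ^ Op ⇒ a ^ Fact ⇒ a ^ a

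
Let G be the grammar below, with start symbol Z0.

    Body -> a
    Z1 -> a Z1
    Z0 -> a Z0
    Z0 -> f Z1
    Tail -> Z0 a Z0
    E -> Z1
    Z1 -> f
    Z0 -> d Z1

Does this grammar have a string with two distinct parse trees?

Unambiguous

(E, Body, Tail are unreachable from Z0, so their rules don't affect L(Z0).) The reachable rules are right-linear with at most one rule per (nonterminal, next-terminal) pair. Each input token forces the next rule, so parsing is deterministic.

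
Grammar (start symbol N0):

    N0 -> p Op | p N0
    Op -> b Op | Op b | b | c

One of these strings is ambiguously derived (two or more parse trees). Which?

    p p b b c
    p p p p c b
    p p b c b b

p p b b c: 1 tree
p p p p c b: 1 tree
p p b c b b: 3 trees

p p b c b b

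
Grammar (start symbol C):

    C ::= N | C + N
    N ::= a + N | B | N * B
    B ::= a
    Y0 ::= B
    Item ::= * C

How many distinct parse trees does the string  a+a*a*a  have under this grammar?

4

Parse trees for a+a*a*a:
  [C [N a + [N [N [N [B a]] * [B a]] * [B a]]]]
  [C [N [N a + [N [N [B a]] * [B a]]] * [B a]]]
  [C [N [N [N a + [N [B a]]] * [B a]] * [B a]]]
  [C [C [N [B a]]] + [N [N [N [B a]] * [B a]] * [B a]]]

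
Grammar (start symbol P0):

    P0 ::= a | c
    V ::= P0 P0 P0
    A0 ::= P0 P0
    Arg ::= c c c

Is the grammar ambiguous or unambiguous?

Unambiguous

Only P0 is reachable from P0; ignoring the rest: Restricted to the reachable nonterminals, every rule has the form A → t or A → t B, and no two rules for the same A share a first terminal. The grammar encodes a DFA — one run per string.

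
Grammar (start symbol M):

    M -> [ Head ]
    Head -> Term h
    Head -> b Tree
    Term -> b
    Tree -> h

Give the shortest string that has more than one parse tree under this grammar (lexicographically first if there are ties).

[ b h ]

length 4: [ b h ] has 2 parse trees

Two derivations of [ b h ]:
  M ⇒ [ Head ] ⇒ [ Term h ] ⇒ [ b h ]
  M ⇒ [ Head ] ⇒ [ b Tree ] ⇒ [ b h ]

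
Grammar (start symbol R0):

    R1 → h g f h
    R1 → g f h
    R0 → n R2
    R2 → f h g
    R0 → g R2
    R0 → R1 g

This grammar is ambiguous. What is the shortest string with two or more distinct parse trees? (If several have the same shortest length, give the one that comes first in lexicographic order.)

length 4: g f h g has 2 parse trees

Two derivations of g f h g:
  R0 ⇒ g R2 ⇒ g f h g
  R0 ⇒ R1 g ⇒ g f h g

g f h g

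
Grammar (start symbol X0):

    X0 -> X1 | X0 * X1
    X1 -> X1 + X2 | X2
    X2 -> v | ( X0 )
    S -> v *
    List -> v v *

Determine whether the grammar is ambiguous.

(S, List are unreachable from X0, so their rules don't affect L(X0).) X0 → X0 * X1 | X1  ;  X1 → X1 + X2 | X2  — a left-associative chain with X2 at the bottom. Each string factors uniquely by precedence.

Unambiguous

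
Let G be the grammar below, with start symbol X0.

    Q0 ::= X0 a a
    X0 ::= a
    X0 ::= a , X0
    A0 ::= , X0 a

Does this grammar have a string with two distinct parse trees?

(A0, Q0 are unreachable from X0, so their rules don't affect L(X0).) Right-recursive list with a separator: after each atom, whether the separator follows determines the rule. One parse per string.

Unambiguous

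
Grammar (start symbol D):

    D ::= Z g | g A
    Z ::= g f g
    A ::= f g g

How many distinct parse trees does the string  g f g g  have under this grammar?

Parse trees for g f g g:
  [D [Z g f g] g]
  [D g [A f g g]]

2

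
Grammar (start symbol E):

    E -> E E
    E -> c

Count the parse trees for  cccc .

Parse trees for cccc:
  [E [E c] [E [E c] [E [E c] [E c]]]]
  [E [E c] [E [E [E c] [E c]] [E c]]]
  [E [E [E c] [E c]] [E [E c] [E c]]]
  [E [E [E c] [E [E c] [E c]]] [E c]]
  [E [E [E [E c] [E c]] [E c]] [E c]]

5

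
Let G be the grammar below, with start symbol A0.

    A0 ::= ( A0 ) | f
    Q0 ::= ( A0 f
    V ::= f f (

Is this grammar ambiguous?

Unambiguous

(Q0, V are unreachable from A0, so their rules don't affect L(A0).) L(A0) is { openⁿ atom closeⁿ : n ≥ 0 }. The bracket depth fixes n, and the derivation is forced at every step.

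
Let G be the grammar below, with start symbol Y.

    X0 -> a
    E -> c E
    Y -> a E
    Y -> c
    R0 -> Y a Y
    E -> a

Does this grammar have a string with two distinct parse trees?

(X0, R0 are unreachable from Y, so their rules don't affect L(Y).) Each reachable nonterminal has at most one production per leading terminal, and all productions are right-linear; the derivation is determined token-by-token.

Unambiguous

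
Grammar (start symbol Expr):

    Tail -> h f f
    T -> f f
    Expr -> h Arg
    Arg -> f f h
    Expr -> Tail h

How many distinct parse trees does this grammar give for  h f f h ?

Parse trees for h f f h:
  [Expr h [Arg f f h]]
  [Expr [Tail h f f] h]

2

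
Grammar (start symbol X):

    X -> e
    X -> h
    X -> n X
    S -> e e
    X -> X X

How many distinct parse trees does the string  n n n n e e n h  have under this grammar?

20

Parse trees for n n n n e e n h (showing first 6 of 20):
  [X n [X n [X n [X n [X [X e] [X [X e] [X n [X h]]]]]]]]
  [X n [X n [X n [X n [X [X [X e] [X e]] [X n [X h]]]]]]]
  [X n [X n [X n [X [X n [X e]] [X [X e] [X n [X h]]]]]]]
  [X n [X n [X n [X [X n [X [X e] [X e]]] [X n [X h]]]]]]
  [X n [X n [X n [X [X [X n [X e]] [X e]] [X n [X h]]]]]]
  [X n [X n [X [X n [X n [X e]]] [X [X e] [X n [X h]]]]]]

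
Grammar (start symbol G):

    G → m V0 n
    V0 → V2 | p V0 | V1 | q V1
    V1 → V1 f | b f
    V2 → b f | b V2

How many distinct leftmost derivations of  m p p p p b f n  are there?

2

Parse trees for m p p p p b f n:
  [G m [V0 p [V0 p [V0 p [V0 p [V0 [V2 b f]]]]]] n]
  [G m [V0 p [V0 p [V0 p [V0 p [V0 [V1 b f]]]]]] n]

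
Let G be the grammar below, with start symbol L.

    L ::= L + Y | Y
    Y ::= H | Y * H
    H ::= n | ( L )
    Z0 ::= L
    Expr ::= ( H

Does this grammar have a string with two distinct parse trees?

Unambiguous

Only L, Y, H are reachable from L; ignoring the rest: The grammar is stratified — L handles '+' (left-recursive), Y handles '*', H atoms. Each operator has a fixed associativity and precedence level, so every string has one parse.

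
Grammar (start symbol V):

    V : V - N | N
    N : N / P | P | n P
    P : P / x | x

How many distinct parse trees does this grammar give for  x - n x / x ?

Parse trees for x - n x / x:
  [V [V [N [P x]]] - [N [N n [P x]] / [P x]]]
  [V [V [N [P x]]] - [N n [P [P x] / x]]]

2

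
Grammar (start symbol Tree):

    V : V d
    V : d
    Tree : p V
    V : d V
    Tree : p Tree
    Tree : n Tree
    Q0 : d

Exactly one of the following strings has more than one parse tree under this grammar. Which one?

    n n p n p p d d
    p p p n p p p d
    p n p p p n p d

n n p n p p d d

n n p n p p d d: 2 trees
p p p n p p p d: 1 tree
p n p p p n p d: 1 tree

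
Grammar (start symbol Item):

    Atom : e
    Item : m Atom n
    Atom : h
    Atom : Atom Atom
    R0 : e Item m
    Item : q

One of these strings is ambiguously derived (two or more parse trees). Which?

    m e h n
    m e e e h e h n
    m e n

m e h n: 1 tree
m e e e h e h n: 42 trees
m e n: 1 tree

m e e e h e h n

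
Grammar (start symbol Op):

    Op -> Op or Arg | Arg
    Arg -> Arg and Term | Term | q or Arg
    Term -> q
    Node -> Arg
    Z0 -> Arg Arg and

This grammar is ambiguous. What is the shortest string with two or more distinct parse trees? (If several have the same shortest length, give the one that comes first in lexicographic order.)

q or q

length 1: no string has ≥2 trees
length 3: q or q has 2 parse trees

Two derivations of q or q:
  Op ⇒ Op or Arg ⇒ Arg or Arg ⇒ Term or Arg ⇒ q or Arg ⇒ q or Term ⇒ q or q
  Op ⇒ Arg ⇒ q or Arg ⇒ q or Term ⇒ q or q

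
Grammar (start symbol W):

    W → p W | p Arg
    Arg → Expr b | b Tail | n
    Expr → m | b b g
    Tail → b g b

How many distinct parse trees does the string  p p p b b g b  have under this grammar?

Parse trees for p p p b b g b:
  [W p [W p [W p [Arg [Expr b b g] b]]]]
  [W p [W p [W p [Arg b [Tail b g b]]]]]

2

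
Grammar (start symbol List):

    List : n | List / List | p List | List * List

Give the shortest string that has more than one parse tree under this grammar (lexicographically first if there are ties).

p n * n

length 1: no string has ≥2 trees
length 2: no string has ≥2 trees
length 3: no string has ≥2 trees
length 4: p n * n has 2 parse trees

Two derivations of p n * n:
  List ⇒ p List ⇒ p List * List ⇒ p n * List ⇒ p n * n
  List ⇒ List * List ⇒ p List * List ⇒ p n * List ⇒ p n * n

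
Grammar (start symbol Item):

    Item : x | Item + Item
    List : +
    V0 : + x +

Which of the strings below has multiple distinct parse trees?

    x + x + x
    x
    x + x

x + x + x

x + x + x: 2 trees
x: 1 tree
x + x: 1 tree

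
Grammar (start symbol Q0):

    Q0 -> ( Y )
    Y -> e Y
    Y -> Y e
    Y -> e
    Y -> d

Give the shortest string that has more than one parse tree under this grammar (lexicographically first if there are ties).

length 3: no string has ≥2 trees
length 4: ( e e ) has 2 parse trees

Two derivations of ( e e ):
  Q0 ⇒ ( Y ) ⇒ ( e Y ) ⇒ ( e e )
  Q0 ⇒ ( Y ) ⇒ ( Y e ) ⇒ ( e e )

( e e )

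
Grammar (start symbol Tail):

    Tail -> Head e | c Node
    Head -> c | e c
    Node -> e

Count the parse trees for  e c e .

Parse trees for e c e:
  [Tail [Head e c] e]

1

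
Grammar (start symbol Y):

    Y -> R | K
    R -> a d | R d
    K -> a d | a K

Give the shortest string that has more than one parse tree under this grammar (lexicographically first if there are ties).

length 2: a d has 2 parse trees

Two derivations of a d:
  Y ⇒ R ⇒ a d
  Y ⇒ K ⇒ a d

a d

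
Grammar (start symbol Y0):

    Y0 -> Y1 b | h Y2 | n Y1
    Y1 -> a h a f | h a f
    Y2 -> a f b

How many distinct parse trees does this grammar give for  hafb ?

2

Parse trees for hafb:
  [Y0 [Y1 h a f] b]
  [Y0 h [Y2 a f b]]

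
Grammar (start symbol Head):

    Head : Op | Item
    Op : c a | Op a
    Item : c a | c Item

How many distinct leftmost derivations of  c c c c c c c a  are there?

1

Parse trees for c c c c c c c a:
  [Head [Item c [Item c [Item c [Item c [Item c [Item c [Item c a]]]]]]]]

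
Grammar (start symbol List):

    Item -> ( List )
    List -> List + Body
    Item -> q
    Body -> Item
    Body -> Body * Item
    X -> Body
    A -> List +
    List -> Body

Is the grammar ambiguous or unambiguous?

Only List, Body, Item are reachable from List; ignoring the rest: This is a standard precedence ladder (List over Body over Item), with each level left-recursive on its own operator ('+' at List, '*' at Body). That structure is LR(1), hence unambiguous.

Unambiguous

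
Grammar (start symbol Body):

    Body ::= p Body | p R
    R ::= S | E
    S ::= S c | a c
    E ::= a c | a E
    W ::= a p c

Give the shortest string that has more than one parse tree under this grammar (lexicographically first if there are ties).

length 3: p a c has 2 parse trees

Two derivations of p a c:
  Body ⇒ p R ⇒ p S ⇒ p a c
  Body ⇒ p R ⇒ p E ⇒ p a c

p a c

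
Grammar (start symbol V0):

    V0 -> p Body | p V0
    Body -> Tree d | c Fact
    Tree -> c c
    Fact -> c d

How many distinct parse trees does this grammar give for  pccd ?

2

Parse trees for pccd:
  [V0 p [Body [Tree c c] d]]
  [V0 p [Body c [Fact c d]]]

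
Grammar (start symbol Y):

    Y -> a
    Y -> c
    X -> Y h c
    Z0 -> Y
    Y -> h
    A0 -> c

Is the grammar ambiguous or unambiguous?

Unambiguous

(A0, Z0, X are unreachable from Y, so their rules don't affect L(Y).) Restricted to the reachable nonterminals, every rule has the form A → t or A → t B, and no two rules for the same A share a first terminal. The grammar encodes a DFA — one run per string.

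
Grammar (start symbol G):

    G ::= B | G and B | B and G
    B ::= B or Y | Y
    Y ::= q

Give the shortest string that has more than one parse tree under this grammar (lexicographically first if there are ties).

q and q

length 1: no string has ≥2 trees
length 3: q and q has 2 parse trees

Two derivations of q and q:
  G ⇒ G and B ⇒ B and B ⇒ Y and B ⇒ q and B ⇒ q and Y ⇒ q and q
  G ⇒ B and G ⇒ Y and G ⇒ q and G ⇒ q and B ⇒ q and Y ⇒ q and q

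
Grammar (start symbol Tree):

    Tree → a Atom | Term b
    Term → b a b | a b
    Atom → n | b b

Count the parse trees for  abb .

2

Parse trees for abb:
  [Tree a [Atom b b]]
  [Tree [Term a b] b]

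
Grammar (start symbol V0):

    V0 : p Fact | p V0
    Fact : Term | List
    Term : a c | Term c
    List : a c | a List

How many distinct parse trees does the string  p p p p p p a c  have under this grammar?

Parse trees for p p p p p p a c:
  [V0 p [V0 p [V0 p [V0 p [V0 p [V0 p [Fact [Term a c]]]]]]]]
  [V0 p [V0 p [V0 p [V0 p [V0 p [V0 p [Fact [List a c]]]]]]]]

2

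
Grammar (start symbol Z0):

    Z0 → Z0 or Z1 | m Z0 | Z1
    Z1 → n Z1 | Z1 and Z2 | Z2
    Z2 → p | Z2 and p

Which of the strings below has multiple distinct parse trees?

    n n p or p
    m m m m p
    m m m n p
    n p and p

n n p or p: 1 tree
m m m m p: 1 tree
m m m n p: 1 tree
n p and p: 3 trees

n p and p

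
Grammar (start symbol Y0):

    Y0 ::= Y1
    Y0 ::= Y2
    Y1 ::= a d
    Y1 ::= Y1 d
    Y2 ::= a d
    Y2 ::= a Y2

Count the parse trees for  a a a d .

1

Parse trees for a a a d:
  [Y0 [Y2 a [Y2 a [Y2 a d]]]]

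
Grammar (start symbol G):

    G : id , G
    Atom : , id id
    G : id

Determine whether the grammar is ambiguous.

Only G is reachable from G; ignoring the rest: The reachable grammar is A → atom sep A | atom. Each atom is followed by either the separator (recurse) or end-of-string (stop) — no choice point.

Unambiguous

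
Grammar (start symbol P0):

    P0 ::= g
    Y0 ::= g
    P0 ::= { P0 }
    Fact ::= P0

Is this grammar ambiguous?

(Y0, Fact are unreachable from P0, so their rules don't affect L(P0).) L(P0) is { openⁿ atom closeⁿ : n ≥ 0 }. The bracket depth fixes n, and the derivation is forced at every step.

Unambiguous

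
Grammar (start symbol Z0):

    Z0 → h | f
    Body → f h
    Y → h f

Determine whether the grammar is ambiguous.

Unambiguous

(Body, Y are unreachable from Z0, so their rules don't affect L(Z0).) The reachable rules are right-linear with at most one rule per (nonterminal, next-terminal) pair. Each input token forces the next rule, so parsing is deterministic.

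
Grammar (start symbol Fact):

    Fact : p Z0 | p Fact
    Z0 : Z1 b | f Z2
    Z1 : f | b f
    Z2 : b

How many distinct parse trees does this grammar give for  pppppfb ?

2

Parse trees for pppppfb:
  [Fact p [Fact p [Fact p [Fact p [Fact p [Z0 [Z1 f] b]]]]]]
  [Fact p [Fact p [Fact p [Fact p [Fact p [Z0 f [Z2 b]]]]]]]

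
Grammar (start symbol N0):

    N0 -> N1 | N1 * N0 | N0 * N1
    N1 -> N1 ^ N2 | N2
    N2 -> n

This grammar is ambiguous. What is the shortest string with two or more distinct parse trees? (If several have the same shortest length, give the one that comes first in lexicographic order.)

length 1: no string has ≥2 trees
length 3: n * n has 2 parse trees

Two derivations of n * n:
  N0 ⇒ N1 * N0 ⇒ N2 * N0 ⇒ n * N0 ⇒ n * N1 ⇒ n * N2 ⇒ n * n
  N0 ⇒ N0 * N1 ⇒ N1 * N1 ⇒ N2 * N1 ⇒ n * N1 ⇒ n * N2 ⇒ n * n

n * n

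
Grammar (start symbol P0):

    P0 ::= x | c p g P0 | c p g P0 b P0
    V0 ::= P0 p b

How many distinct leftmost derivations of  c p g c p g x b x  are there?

Parse trees for c p g c p g x b x:
  [P0 c p g [P0 c p g [P0 x] b [P0 x]]]
  [P0 c p g [P0 c p g [P0 x]] b [P0 x]]

2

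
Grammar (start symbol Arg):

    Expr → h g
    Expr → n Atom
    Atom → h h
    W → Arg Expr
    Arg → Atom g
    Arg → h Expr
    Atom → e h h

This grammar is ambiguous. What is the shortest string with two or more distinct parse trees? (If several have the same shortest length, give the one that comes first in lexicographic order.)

length 3: h h g has 2 parse trees

Two derivations of h h g:
  Arg ⇒ Atom g ⇒ h h g
  Arg ⇒ h Expr ⇒ h h g

h h g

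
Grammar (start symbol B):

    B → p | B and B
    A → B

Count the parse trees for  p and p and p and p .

5

Parse trees for p and p and p and p:
  [B [B p] and [B [B p] and [B [B p] and [B p]]]]
  [B [B p] and [B [B [B p] and [B p]] and [B p]]]
  [B [B [B p] and [B p]] and [B [B p] and [B p]]]
  [B [B [B p] and [B [B p] and [B p]]] and [B p]]
  [B [B [B [B p] and [B p]] and [B p]] and [B p]]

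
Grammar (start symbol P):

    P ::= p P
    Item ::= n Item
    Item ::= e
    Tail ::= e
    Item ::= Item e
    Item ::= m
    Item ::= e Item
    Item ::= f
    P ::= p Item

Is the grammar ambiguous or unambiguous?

Ambiguous

Witness: p e e

Derivation 1: P ⇒ p Item ⇒ p Item e ⇒ p e e
Derivation 2: P ⇒ p Item ⇒ p e Item ⇒ p e e

Two distinct leftmost derivations for the same string.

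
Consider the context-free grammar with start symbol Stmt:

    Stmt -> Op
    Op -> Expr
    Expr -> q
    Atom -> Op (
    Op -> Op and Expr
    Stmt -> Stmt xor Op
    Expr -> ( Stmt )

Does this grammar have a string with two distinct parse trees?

Only Stmt, Op, Expr are reachable from Stmt; ignoring the rest: The grammar is stratified — Stmt handles 'xor' (left-recursive), Op handles 'and', Expr atoms. Each operator has a fixed associativity and precedence level, so every string has one parse.

Unambiguous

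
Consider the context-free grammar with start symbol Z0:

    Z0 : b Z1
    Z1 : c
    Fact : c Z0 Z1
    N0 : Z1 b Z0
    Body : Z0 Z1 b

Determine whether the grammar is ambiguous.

Unambiguous

Only Z0, Z1 are reachable from Z0; ignoring the rest: Each reachable nonterminal has at most one production per leading terminal, and all productions are right-linear; the derivation is determined token-by-token.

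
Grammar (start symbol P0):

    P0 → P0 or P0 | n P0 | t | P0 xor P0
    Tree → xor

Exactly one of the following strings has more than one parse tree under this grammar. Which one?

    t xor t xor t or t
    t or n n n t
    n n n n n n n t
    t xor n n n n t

t xor t xor t or t

t xor t xor t or t: 5 trees
t or n n n t: 1 tree
n n n n n n n t: 1 tree
t xor n n n n t: 1 tree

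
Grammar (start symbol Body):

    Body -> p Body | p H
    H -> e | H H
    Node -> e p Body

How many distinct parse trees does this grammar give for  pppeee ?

Parse trees for pppeee:
  [Body p [Body p [Body p [H [H e] [H [H e] [H e]]]]]]
  [Body p [Body p [Body p [H [H [H e] [H e]] [H e]]]]]

2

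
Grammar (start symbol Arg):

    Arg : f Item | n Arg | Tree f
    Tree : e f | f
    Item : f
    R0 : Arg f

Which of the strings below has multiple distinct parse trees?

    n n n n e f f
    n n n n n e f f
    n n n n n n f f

n n n n n n f f

n n n n e f f: 1 tree
n n n n n e f f: 1 tree
n n n n n n f f: 2 trees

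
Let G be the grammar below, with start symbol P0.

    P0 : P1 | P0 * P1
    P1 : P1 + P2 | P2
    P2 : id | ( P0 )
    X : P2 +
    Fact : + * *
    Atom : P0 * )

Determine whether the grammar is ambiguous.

Unambiguous

(X, Fact, Atom are unreachable from P0, so their rules don't affect L(P0).) This is a standard precedence ladder (P0 over P1 over P2), with each level left-recursive on its own operator ('*' at P0, '+' at P1). That structure is LR(1), hence unambiguous.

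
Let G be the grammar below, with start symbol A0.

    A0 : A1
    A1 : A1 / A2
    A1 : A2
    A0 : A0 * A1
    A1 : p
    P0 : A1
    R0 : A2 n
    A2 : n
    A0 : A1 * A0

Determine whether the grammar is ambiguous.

Witness: n * n

Derivation 1: A0 ⇒ A0 * A1 ⇒ A1 * A1 ⇒ A2 * A1 ⇒ n * A1 ⇒ n * A2 ⇒ n * n
Derivation 2: A0 ⇒ A1 * A0 ⇒ A2 * A0 ⇒ n * A0 ⇒ n * A1 ⇒ n * A2 ⇒ n * n

Two distinct leftmost derivations for the same string.

Ambiguous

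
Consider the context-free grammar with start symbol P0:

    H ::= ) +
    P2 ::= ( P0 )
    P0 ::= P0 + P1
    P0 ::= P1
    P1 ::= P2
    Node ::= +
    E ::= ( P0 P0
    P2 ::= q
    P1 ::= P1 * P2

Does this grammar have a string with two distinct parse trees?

Unambiguous

Only P0, P1, P2 are reachable from P0; ignoring the rest: This is a standard precedence ladder (P0 over P1 over P2), with each level left-recursive on its own operator ('+' at P0, '*' at P1). That structure is LR(1), hence unambiguous.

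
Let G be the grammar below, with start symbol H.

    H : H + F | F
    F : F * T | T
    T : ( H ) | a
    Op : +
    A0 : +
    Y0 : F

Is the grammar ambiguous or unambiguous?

Unambiguous

(Op, A0, Y0 are unreachable from H, so their rules don't affect L(H).) H → H + F | F  ;  F → F * T | T  — a left-associative chain with T at the bottom. Each string factors uniquely by precedence.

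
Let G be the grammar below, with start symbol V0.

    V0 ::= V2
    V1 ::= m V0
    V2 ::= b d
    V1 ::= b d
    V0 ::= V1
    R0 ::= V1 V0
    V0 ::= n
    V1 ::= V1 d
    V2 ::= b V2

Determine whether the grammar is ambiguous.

Ambiguous

Witness: b d

Derivation 1: V0 ⇒ V2 ⇒ b d
Derivation 2: V0 ⇒ V1 ⇒ b d

Two distinct leftmost derivations for the same string.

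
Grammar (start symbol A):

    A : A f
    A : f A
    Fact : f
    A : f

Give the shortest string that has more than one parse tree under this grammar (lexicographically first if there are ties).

f f

length 1: no string has ≥2 trees
length 2: f f has 2 parse trees

Two derivations of f f:
  A ⇒ A f ⇒ f f
  A ⇒ f A ⇒ f f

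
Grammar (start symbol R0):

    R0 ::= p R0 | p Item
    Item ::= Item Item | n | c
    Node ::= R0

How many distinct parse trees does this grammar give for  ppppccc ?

Parse trees for ppppccc:
  [R0 p [R0 p [R0 p [R0 p [Item [Item c] [Item [Item c] [Item c]]]]]]]
  [R0 p [R0 p [R0 p [R0 p [Item [Item [Item c] [Item c]] [Item c]]]]]]

2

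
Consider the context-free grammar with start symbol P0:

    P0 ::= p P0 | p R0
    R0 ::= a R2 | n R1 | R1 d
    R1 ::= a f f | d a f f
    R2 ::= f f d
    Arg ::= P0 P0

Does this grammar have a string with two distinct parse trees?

Witness: p a f f d

Derivation 1: P0 ⇒ p R0 ⇒ p a R2 ⇒ p a f f d
Derivation 2: P0 ⇒ p R0 ⇒ p R1 d ⇒ p a f f d

Two distinct leftmost derivations for the same string.

Ambiguous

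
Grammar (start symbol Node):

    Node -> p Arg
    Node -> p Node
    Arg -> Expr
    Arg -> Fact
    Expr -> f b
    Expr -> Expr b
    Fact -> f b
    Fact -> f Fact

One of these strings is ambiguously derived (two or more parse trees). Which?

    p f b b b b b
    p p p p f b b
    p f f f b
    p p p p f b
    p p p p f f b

p f b b b b b: 1 tree
p p p p f b b: 1 tree
p f f f b: 1 tree
p p p p f b: 2 trees
p p p p f f b: 1 tree

p p p p f b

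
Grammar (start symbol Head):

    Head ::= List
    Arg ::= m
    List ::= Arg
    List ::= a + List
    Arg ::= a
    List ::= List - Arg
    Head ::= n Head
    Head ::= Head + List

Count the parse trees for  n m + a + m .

Parse trees for n m + a + m:
  [Head n [Head [Head [List [Arg m]]] + [List a + [List [Arg m]]]]]
  [Head n [Head [Head [Head [List [Arg m]]] + [List [Arg a]]] + [List [Arg m]]]]
  [Head [Head n [Head [List [Arg m]]]] + [List a + [List [Arg m]]]]
  [Head [Head n [Head [Head [List [Arg m]]] + [List [Arg a]]]] + [List [Arg m]]]
  [Head [Head [Head n [Head [List [Arg m]]]] + [List [Arg a]]] + [List [Arg m]]]

5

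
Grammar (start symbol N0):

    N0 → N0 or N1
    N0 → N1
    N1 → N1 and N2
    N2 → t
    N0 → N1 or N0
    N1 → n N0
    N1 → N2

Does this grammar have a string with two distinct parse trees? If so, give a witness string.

Witness: t or t

Derivation 1: N0 ⇒ N0 or N1 ⇒ N1 or N1 ⇒ N2 or N1 ⇒ t or N1 ⇒ t or N2 ⇒ t or t
Derivation 2: N0 ⇒ N1 or N0 ⇒ N2 or N0 ⇒ t or N0 ⇒ t or N1 ⇒ t or N2 ⇒ t or t

Two distinct leftmost derivations for the same string.

Ambiguous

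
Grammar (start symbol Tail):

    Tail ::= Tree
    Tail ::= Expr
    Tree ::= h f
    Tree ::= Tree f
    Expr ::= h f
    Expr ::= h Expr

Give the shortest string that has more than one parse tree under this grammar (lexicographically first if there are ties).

length 2: h f has 2 parse trees

Two derivations of h f:
  Tail ⇒ Tree ⇒ h f
  Tail ⇒ Expr ⇒ h f

h f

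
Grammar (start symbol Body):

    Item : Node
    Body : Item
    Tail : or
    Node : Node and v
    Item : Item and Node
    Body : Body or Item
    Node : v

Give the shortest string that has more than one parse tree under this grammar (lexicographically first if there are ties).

length 1: no string has ≥2 trees
length 3: v and v has 2 parse trees

Two derivations of v and v:
  Body ⇒ Item ⇒ Node ⇒ Node and v ⇒ v and v
  Body ⇒ Item ⇒ Item and Node ⇒ Node and Node ⇒ v and Node ⇒ v and v

v and v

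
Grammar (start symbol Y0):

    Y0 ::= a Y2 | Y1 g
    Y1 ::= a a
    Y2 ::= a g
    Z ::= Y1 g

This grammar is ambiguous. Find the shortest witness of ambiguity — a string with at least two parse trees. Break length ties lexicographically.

length 3: a a g has 2 parse trees

Two derivations of a a g:
  Y0 ⇒ a Y2 ⇒ a a g
  Y0 ⇒ Y1 g ⇒ a a g

a a g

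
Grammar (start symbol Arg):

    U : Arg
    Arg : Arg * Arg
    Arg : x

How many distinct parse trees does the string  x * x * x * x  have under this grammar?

Parse trees for x * x * x * x:
  [Arg [Arg x] * [Arg [Arg x] * [Arg [Arg x] * [Arg x]]]]
  [Arg [Arg x] * [Arg [Arg [Arg x] * [Arg x]] * [Arg x]]]
  [Arg [Arg [Arg x] * [Arg x]] * [Arg [Arg x] * [Arg x]]]
  [Arg [Arg [Arg x] * [Arg [Arg x] * [Arg x]]] * [Arg x]]
  [Arg [Arg [Arg [Arg x] * [Arg x]] * [Arg x]] * [Arg x]]

5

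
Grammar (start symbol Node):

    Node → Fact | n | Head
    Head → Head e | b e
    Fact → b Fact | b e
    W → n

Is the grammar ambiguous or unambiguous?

Ambiguous

Witness: b e

Derivation 1: Node ⇒ Fact ⇒ b e
Derivation 2: Node ⇒ Head ⇒ b e

Two distinct leftmost derivations for the same string.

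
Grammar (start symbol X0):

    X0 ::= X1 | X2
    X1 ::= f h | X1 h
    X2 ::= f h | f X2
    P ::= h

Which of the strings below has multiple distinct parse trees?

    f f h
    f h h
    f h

f f h: 1 tree
f h h: 1 tree
f h: 2 trees

f h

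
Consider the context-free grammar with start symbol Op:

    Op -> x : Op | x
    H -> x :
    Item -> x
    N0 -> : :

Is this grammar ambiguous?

(H, Item, N0 are unreachable from Op, so their rules don't affect L(Op).) Right-recursive list with a separator: after each atom, whether the separator follows determines the rule. One parse per string.

Unambiguous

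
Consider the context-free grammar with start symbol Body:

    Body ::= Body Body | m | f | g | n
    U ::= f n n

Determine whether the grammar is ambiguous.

Witness: f f f

Derivation 1: Body ⇒ Body Body ⇒ Body Body Body ⇒ f Body Body ⇒ f f Body ⇒ f f f
Derivation 2: Body ⇒ Body Body ⇒ f Body ⇒ f Body Body ⇒ f f Body ⇒ f f f

Two distinct leftmost derivations for the same string.

Ambiguous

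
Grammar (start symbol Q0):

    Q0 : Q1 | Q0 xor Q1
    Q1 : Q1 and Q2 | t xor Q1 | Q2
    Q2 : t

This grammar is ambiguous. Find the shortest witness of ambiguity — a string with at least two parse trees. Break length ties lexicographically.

length 1: no string has ≥2 trees
length 3: t xor t has 2 parse trees

Two derivations of t xor t:
  Q0 ⇒ Q1 ⇒ t xor Q1 ⇒ t xor Q2 ⇒ t xor t
  Q0 ⇒ Q0 xor Q1 ⇒ Q1 xor Q1 ⇒ Q2 xor Q1 ⇒ t xor Q1 ⇒ t xor Q2 ⇒ t xor t

t xor t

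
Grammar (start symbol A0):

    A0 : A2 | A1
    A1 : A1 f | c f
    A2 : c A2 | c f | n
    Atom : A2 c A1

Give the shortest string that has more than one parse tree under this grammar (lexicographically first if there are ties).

length 1: no string has ≥2 trees
length 2: c f has 2 parse trees

Two derivations of c f:
  A0 ⇒ A2 ⇒ c f
  A0 ⇒ A1 ⇒ c f

c f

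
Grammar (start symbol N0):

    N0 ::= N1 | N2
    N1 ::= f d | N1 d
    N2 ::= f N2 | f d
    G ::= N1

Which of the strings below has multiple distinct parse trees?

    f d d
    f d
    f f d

f d

f d d: 1 tree
f d: 2 trees
f f d: 1 tree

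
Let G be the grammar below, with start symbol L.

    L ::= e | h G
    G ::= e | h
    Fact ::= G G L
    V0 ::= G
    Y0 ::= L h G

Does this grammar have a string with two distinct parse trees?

Unambiguous

Only L, G are reachable from L; ignoring the rest: Each reachable nonterminal has at most one production per leading terminal, and all productions are right-linear; the derivation is determined token-by-token.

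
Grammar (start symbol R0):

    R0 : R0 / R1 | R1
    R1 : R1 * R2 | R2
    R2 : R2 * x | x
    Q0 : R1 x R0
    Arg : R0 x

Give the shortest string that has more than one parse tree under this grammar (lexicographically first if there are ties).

length 1: no string has ≥2 trees
length 3: x * x has 2 parse trees

Two derivations of x * x:
  R0 ⇒ R1 ⇒ R1 * R2 ⇒ R2 * R2 ⇒ x * R2 ⇒ x * x
  R0 ⇒ R1 ⇒ R2 ⇒ R2 * x ⇒ x * x

x * x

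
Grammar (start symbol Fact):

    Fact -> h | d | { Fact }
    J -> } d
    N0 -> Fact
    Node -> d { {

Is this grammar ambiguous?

(J, N0, Node are unreachable from Fact, so their rules don't affect L(Fact).) L(Fact) is { openⁿ atom closeⁿ : n ≥ 0 }. The bracket depth fixes n, and the derivation is forced at every step.

Unambiguous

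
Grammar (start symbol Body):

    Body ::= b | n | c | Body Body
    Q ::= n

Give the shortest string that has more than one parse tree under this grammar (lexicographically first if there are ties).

b b b

length 1: no string has ≥2 trees
length 2: no string has ≥2 trees
length 3: b b b has 2 parse trees

Two derivations of b b b:
  Body ⇒ Body Body ⇒ b Body ⇒ b Body Body ⇒ b b Body ⇒ b b b
  Body ⇒ Body Body ⇒ Body Body Body ⇒ b Body Body ⇒ b b Body ⇒ b b b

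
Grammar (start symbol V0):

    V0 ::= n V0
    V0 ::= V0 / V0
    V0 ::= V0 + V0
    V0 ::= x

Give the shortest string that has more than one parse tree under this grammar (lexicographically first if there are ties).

length 1: no string has ≥2 trees
length 2: no string has ≥2 trees
length 3: no string has ≥2 trees
length 4: n x + x has 2 parse trees

Two derivations of n x + x:
  V0 ⇒ n V0 ⇒ n V0 + V0 ⇒ n x + V0 ⇒ n x + x
  V0 ⇒ V0 + V0 ⇒ n V0 + V0 ⇒ n x + V0 ⇒ n x + x

n x + x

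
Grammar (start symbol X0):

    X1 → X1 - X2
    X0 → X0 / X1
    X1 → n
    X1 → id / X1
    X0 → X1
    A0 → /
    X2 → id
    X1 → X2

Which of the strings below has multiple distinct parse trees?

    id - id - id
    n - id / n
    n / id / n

n / id / n

id - id - id: 1 tree
n - id / n: 1 tree
n / id / n: 2 trees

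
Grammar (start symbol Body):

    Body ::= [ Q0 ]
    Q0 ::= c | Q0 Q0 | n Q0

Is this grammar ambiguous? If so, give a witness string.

Witness: [ c c c ]

Derivation 1: Body ⇒ [ Q0 ] ⇒ [ Q0 Q0 ] ⇒ [ c Q0 ] ⇒ [ c Q0 Q0 ] ⇒ [ c c Q0 ] ⇒ [ c c c ]
Derivation 2: Body ⇒ [ Q0 ] ⇒ [ Q0 Q0 ] ⇒ [ Q0 Q0 Q0 ] ⇒ [ c Q0 Q0 ] ⇒ [ c c Q0 ] ⇒ [ c c c ]

Two distinct leftmost derivations for the same string.

Ambiguous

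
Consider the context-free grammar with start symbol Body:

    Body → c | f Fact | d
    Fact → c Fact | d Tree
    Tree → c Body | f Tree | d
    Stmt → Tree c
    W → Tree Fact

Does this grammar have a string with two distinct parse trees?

(Stmt, W are unreachable from Body, so their rules don't affect L(Body).) Restricted to the reachable nonterminals, every rule has the form A → t or A → t B, and no two rules for the same A share a first terminal. The grammar encodes a DFA — one run per string.

Unambiguous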